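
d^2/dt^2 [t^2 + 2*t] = 2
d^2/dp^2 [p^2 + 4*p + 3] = 2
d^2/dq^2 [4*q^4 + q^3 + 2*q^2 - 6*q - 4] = 48*q^2 + 6*q + 4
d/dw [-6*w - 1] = -6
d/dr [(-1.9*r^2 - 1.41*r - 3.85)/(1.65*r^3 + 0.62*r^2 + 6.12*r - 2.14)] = (3.135*r^4 + 4.653*r^3 + 8.3037*r^2 + 12.906*r + 26.5794)/(2.7225*r^6 + 2.046*r^5 + 20.5804*r^4 + 0.5268*r^3 + 34.8008*r^2 - 26.1936*r + 4.5796)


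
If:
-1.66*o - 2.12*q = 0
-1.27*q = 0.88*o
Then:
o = 0.00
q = 0.00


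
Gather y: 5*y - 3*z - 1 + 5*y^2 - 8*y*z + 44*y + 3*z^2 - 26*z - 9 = 5*y^2 + y*(49 - 8*z) + 3*z^2 - 29*z - 10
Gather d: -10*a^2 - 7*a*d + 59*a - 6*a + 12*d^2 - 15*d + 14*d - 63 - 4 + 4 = -10*a^2 + 53*a + 12*d^2 + d*(-7*a - 1) - 63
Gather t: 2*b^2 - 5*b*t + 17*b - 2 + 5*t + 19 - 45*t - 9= 2*b^2 + 17*b + t*(-5*b - 40) + 8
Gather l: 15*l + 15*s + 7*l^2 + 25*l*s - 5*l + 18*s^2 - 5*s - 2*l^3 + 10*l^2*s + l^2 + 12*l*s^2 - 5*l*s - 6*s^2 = -2*l^3 + l^2*(10*s + 8) + l*(12*s^2 + 20*s + 10) + 12*s^2 + 10*s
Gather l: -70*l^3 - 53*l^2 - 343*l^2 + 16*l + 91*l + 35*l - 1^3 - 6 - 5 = -70*l^3 - 396*l^2 + 142*l - 12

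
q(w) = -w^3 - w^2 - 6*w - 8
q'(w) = -3*w^2 - 2*w - 6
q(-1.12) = -1.13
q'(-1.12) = -7.52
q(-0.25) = -6.55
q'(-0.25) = -5.69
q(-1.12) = -1.13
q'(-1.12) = -7.52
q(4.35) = -135.34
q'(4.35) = -71.47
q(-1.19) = -0.59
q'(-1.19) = -7.87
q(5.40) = -227.02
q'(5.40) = -104.28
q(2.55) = -46.38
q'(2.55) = -30.61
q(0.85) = -14.44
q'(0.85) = -9.87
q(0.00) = -8.00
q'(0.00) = -6.00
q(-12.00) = 1648.00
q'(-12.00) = -414.00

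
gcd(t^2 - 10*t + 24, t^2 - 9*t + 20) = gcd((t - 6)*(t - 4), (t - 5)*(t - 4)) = t - 4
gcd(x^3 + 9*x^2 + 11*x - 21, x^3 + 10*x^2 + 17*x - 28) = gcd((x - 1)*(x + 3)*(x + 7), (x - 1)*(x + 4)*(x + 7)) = x^2 + 6*x - 7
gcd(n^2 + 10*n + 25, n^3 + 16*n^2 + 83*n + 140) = n + 5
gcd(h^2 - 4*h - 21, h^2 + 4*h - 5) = 1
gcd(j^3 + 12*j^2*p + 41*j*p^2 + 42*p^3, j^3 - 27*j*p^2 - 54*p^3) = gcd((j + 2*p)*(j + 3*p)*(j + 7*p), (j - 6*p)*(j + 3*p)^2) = j + 3*p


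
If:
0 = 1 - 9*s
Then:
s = 1/9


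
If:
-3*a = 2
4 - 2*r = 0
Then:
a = -2/3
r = 2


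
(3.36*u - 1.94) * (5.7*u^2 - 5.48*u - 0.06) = 19.152*u^3 - 29.4708*u^2 + 10.4296*u + 0.1164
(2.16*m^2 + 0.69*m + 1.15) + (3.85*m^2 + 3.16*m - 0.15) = 6.01*m^2 + 3.85*m + 1.0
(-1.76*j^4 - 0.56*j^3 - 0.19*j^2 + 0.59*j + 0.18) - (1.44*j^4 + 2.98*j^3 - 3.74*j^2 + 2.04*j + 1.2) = -3.2*j^4 - 3.54*j^3 + 3.55*j^2 - 1.45*j - 1.02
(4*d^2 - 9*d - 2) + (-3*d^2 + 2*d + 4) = d^2 - 7*d + 2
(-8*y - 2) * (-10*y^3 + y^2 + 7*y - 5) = 80*y^4 + 12*y^3 - 58*y^2 + 26*y + 10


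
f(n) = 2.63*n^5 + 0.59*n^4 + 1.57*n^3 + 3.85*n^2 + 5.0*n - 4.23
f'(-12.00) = 269191.16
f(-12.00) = -644416.71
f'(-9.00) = 84873.92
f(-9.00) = -152309.79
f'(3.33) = 1786.99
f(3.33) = 1262.54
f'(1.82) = 193.12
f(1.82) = 86.08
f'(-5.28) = 9968.51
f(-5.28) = -10488.43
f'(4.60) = 6257.65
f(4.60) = 5934.05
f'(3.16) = 1462.05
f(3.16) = 987.07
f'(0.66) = 15.31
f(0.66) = 1.64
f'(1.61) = 127.81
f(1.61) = 52.77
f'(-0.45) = 2.81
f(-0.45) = -5.87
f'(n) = 13.15*n^4 + 2.36*n^3 + 4.71*n^2 + 7.7*n + 5.0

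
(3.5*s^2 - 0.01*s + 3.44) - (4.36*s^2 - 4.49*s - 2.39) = -0.86*s^2 + 4.48*s + 5.83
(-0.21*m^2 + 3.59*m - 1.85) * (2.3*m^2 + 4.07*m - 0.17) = -0.483*m^4 + 7.4023*m^3 + 10.392*m^2 - 8.1398*m + 0.3145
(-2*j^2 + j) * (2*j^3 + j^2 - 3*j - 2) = -4*j^5 + 7*j^3 + j^2 - 2*j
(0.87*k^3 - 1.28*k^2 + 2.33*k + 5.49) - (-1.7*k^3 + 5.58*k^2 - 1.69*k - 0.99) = 2.57*k^3 - 6.86*k^2 + 4.02*k + 6.48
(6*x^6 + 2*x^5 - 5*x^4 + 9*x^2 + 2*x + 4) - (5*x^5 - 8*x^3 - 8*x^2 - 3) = 6*x^6 - 3*x^5 - 5*x^4 + 8*x^3 + 17*x^2 + 2*x + 7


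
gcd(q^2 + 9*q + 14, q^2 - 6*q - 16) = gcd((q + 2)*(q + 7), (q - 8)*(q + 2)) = q + 2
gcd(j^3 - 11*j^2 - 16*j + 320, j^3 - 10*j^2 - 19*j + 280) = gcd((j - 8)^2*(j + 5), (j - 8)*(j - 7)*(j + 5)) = j^2 - 3*j - 40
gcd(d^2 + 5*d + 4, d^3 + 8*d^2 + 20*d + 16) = d + 4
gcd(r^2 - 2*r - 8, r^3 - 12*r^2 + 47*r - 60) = r - 4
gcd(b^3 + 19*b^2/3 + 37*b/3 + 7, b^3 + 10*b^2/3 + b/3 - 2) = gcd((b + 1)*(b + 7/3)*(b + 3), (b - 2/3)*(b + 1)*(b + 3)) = b^2 + 4*b + 3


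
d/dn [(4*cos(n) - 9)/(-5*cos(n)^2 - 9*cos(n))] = (-20*sin(n) + 81*sin(n)/cos(n)^2 + 90*tan(n))/(5*cos(n) + 9)^2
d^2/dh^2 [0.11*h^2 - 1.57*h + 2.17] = 0.220000000000000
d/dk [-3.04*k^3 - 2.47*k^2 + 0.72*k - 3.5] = -9.12*k^2 - 4.94*k + 0.72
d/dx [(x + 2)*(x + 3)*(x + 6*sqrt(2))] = 3*x^2 + 10*x + 12*sqrt(2)*x + 6 + 30*sqrt(2)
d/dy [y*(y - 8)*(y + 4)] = 3*y^2 - 8*y - 32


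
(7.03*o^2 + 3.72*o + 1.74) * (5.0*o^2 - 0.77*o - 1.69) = 35.15*o^4 + 13.1869*o^3 - 6.0451*o^2 - 7.6266*o - 2.9406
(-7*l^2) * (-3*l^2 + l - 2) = 21*l^4 - 7*l^3 + 14*l^2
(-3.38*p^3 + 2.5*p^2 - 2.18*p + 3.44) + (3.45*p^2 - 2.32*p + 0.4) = -3.38*p^3 + 5.95*p^2 - 4.5*p + 3.84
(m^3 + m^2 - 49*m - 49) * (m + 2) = m^4 + 3*m^3 - 47*m^2 - 147*m - 98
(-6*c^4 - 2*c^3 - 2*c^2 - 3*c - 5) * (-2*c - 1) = 12*c^5 + 10*c^4 + 6*c^3 + 8*c^2 + 13*c + 5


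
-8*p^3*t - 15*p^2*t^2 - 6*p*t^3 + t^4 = t*(-8*p + t)*(p + t)^2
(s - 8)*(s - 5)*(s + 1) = s^3 - 12*s^2 + 27*s + 40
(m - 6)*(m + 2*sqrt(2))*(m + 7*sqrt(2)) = m^3 - 6*m^2 + 9*sqrt(2)*m^2 - 54*sqrt(2)*m + 28*m - 168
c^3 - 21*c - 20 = (c - 5)*(c + 1)*(c + 4)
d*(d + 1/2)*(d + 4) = d^3 + 9*d^2/2 + 2*d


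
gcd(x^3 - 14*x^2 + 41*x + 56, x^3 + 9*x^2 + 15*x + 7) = x + 1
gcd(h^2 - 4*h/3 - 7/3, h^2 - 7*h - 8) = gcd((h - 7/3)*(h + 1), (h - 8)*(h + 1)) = h + 1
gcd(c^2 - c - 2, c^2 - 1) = c + 1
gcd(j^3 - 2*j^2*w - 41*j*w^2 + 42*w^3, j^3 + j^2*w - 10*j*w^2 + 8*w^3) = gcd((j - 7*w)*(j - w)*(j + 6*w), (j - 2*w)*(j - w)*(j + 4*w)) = -j + w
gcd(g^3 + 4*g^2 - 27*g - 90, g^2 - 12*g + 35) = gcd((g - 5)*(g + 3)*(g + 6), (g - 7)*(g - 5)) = g - 5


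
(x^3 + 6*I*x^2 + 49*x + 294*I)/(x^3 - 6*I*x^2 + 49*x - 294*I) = (x + 6*I)/(x - 6*I)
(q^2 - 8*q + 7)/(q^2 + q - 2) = (q - 7)/(q + 2)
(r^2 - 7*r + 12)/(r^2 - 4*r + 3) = (r - 4)/(r - 1)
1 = 1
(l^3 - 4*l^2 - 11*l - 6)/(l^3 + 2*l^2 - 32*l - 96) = (l^2 + 2*l + 1)/(l^2 + 8*l + 16)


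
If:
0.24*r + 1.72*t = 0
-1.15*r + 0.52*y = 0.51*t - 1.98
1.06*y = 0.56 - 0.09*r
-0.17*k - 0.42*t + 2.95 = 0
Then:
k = 18.05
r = 2.01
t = -0.28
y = 0.36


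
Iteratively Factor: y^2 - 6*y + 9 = (y - 3)*(y - 3)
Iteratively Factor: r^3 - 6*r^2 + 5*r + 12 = (r + 1)*(r^2 - 7*r + 12) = (r - 3)*(r + 1)*(r - 4)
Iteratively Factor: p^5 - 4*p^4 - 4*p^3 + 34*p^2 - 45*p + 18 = (p - 3)*(p^4 - p^3 - 7*p^2 + 13*p - 6) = (p - 3)*(p - 1)*(p^3 - 7*p + 6) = (p - 3)*(p - 1)*(p + 3)*(p^2 - 3*p + 2) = (p - 3)*(p - 2)*(p - 1)*(p + 3)*(p - 1)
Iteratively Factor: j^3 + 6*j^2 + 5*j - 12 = (j + 3)*(j^2 + 3*j - 4) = (j + 3)*(j + 4)*(j - 1)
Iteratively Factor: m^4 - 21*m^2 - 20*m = (m + 1)*(m^3 - m^2 - 20*m) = (m - 5)*(m + 1)*(m^2 + 4*m) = m*(m - 5)*(m + 1)*(m + 4)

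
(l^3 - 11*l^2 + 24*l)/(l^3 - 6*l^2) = (l^2 - 11*l + 24)/(l*(l - 6))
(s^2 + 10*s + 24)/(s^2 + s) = (s^2 + 10*s + 24)/(s*(s + 1))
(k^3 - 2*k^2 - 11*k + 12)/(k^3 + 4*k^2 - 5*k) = (k^2 - k - 12)/(k*(k + 5))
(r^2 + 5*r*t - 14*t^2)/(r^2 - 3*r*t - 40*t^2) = (-r^2 - 5*r*t + 14*t^2)/(-r^2 + 3*r*t + 40*t^2)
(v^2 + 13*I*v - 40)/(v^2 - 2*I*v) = (v^2 + 13*I*v - 40)/(v*(v - 2*I))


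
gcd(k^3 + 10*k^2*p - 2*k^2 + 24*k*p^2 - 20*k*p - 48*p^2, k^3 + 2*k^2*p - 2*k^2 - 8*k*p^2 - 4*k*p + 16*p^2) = k^2 + 4*k*p - 2*k - 8*p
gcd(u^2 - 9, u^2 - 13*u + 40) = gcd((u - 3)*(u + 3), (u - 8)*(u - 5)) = 1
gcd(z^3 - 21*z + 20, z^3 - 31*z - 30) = z + 5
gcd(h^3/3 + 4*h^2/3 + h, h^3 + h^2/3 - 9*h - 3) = h + 3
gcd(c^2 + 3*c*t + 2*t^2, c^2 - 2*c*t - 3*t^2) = c + t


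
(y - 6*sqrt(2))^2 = y^2 - 12*sqrt(2)*y + 72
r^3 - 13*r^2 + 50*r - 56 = (r - 7)*(r - 4)*(r - 2)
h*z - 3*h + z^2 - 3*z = (h + z)*(z - 3)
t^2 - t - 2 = (t - 2)*(t + 1)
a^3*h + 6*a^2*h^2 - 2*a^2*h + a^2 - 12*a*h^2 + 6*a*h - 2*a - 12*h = (a - 2)*(a + 6*h)*(a*h + 1)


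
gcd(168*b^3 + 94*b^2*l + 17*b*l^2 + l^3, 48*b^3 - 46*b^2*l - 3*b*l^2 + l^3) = 6*b + l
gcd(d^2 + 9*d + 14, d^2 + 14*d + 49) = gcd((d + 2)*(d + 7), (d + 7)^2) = d + 7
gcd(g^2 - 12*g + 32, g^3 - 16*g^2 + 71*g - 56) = g - 8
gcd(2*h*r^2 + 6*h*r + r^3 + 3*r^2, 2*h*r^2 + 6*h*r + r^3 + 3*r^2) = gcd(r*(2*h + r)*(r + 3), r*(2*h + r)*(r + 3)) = 2*h*r^2 + 6*h*r + r^3 + 3*r^2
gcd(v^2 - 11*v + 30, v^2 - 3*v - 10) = v - 5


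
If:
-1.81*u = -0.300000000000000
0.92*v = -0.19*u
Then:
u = 0.17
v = -0.03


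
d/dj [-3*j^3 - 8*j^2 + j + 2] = -9*j^2 - 16*j + 1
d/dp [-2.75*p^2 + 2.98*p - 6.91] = 2.98 - 5.5*p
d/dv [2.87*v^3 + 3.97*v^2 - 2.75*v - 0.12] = 8.61*v^2 + 7.94*v - 2.75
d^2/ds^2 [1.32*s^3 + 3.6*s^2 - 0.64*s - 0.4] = 7.92*s + 7.2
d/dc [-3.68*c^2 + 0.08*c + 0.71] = 0.08 - 7.36*c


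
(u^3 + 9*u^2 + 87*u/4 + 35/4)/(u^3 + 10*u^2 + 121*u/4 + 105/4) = (2*u + 1)/(2*u + 3)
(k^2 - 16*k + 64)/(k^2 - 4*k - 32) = (k - 8)/(k + 4)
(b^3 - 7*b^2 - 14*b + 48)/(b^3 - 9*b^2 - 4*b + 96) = (b - 2)/(b - 4)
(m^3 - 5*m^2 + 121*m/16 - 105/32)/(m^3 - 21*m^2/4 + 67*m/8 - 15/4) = (m - 7/4)/(m - 2)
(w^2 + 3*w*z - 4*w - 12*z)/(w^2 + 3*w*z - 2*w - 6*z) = (w - 4)/(w - 2)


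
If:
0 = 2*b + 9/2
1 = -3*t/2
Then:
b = -9/4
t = -2/3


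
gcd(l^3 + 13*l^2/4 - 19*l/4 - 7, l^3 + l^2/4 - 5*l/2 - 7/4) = l^2 - 3*l/4 - 7/4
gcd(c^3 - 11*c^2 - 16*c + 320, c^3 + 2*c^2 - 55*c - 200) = c^2 - 3*c - 40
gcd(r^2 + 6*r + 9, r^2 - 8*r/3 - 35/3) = 1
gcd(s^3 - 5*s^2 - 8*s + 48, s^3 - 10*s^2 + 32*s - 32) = s^2 - 8*s + 16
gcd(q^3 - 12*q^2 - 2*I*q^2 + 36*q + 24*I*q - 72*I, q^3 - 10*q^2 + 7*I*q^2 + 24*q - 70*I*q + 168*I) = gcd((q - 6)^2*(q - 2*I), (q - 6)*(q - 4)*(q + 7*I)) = q - 6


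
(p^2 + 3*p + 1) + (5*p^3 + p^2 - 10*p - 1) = 5*p^3 + 2*p^2 - 7*p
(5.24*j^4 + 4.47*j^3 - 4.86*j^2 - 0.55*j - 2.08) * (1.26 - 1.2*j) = -6.288*j^5 + 1.2384*j^4 + 11.4642*j^3 - 5.4636*j^2 + 1.803*j - 2.6208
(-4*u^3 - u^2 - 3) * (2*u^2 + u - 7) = -8*u^5 - 6*u^4 + 27*u^3 + u^2 - 3*u + 21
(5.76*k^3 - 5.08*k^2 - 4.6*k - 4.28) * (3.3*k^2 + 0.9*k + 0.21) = 19.008*k^5 - 11.58*k^4 - 18.5424*k^3 - 19.3308*k^2 - 4.818*k - 0.8988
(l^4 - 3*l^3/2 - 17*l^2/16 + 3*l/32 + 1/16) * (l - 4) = l^5 - 11*l^4/2 + 79*l^3/16 + 139*l^2/32 - 5*l/16 - 1/4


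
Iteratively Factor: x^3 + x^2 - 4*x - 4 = (x + 2)*(x^2 - x - 2) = (x + 1)*(x + 2)*(x - 2)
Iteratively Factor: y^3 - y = (y)*(y^2 - 1) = y*(y + 1)*(y - 1)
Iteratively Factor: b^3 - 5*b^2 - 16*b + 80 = (b - 4)*(b^2 - b - 20) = (b - 4)*(b + 4)*(b - 5)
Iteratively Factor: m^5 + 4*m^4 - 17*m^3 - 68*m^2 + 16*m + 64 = (m + 4)*(m^4 - 17*m^2 + 16) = (m - 1)*(m + 4)*(m^3 + m^2 - 16*m - 16) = (m - 4)*(m - 1)*(m + 4)*(m^2 + 5*m + 4) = (m - 4)*(m - 1)*(m + 1)*(m + 4)*(m + 4)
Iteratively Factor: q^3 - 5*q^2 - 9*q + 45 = (q - 3)*(q^2 - 2*q - 15) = (q - 3)*(q + 3)*(q - 5)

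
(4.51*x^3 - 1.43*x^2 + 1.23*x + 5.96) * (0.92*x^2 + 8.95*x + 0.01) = 4.1492*x^5 + 39.0489*x^4 - 11.6218*x^3 + 16.4774*x^2 + 53.3543*x + 0.0596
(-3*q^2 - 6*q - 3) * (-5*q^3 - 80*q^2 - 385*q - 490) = 15*q^5 + 270*q^4 + 1650*q^3 + 4020*q^2 + 4095*q + 1470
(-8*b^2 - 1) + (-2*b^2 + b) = -10*b^2 + b - 1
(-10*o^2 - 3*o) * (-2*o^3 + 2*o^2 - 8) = 20*o^5 - 14*o^4 - 6*o^3 + 80*o^2 + 24*o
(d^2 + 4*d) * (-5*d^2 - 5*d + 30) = -5*d^4 - 25*d^3 + 10*d^2 + 120*d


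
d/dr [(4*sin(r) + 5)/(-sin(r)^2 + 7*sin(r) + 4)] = (4*sin(r)^2 + 10*sin(r) - 19)*cos(r)/(sin(r)^2 - 7*sin(r) - 4)^2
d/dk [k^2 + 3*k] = 2*k + 3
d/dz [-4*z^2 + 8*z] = 8 - 8*z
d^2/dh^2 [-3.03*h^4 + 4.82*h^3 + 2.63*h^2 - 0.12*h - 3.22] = -36.36*h^2 + 28.92*h + 5.26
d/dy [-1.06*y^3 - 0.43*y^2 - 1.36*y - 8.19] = -3.18*y^2 - 0.86*y - 1.36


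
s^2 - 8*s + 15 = (s - 5)*(s - 3)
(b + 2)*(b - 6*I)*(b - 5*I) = b^3 + 2*b^2 - 11*I*b^2 - 30*b - 22*I*b - 60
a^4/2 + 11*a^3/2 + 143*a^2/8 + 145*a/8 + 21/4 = (a/2 + 1/2)*(a + 1/2)*(a + 7/2)*(a + 6)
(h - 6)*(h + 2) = h^2 - 4*h - 12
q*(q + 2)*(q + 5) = q^3 + 7*q^2 + 10*q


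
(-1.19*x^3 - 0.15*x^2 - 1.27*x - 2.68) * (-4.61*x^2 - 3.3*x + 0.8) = 5.4859*x^5 + 4.6185*x^4 + 5.3977*x^3 + 16.4258*x^2 + 7.828*x - 2.144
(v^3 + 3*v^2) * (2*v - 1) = 2*v^4 + 5*v^3 - 3*v^2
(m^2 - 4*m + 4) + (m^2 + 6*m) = 2*m^2 + 2*m + 4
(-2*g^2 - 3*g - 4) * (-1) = 2*g^2 + 3*g + 4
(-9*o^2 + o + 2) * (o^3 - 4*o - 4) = -9*o^5 + o^4 + 38*o^3 + 32*o^2 - 12*o - 8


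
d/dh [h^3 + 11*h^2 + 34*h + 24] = 3*h^2 + 22*h + 34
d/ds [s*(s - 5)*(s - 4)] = 3*s^2 - 18*s + 20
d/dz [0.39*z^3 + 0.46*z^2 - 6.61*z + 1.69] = 1.17*z^2 + 0.92*z - 6.61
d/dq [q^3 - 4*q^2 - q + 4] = 3*q^2 - 8*q - 1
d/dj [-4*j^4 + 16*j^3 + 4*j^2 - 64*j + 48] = -16*j^3 + 48*j^2 + 8*j - 64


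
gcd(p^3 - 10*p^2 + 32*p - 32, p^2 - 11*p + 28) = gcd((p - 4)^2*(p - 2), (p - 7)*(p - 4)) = p - 4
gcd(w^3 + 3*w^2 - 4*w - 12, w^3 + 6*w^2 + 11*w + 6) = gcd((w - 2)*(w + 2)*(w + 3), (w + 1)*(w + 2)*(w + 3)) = w^2 + 5*w + 6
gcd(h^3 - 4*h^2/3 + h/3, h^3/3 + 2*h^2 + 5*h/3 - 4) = h - 1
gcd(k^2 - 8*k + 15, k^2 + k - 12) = k - 3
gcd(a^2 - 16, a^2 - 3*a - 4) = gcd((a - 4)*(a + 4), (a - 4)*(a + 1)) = a - 4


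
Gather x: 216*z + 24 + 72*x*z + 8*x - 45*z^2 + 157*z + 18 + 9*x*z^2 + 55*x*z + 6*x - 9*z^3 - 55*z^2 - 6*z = x*(9*z^2 + 127*z + 14) - 9*z^3 - 100*z^2 + 367*z + 42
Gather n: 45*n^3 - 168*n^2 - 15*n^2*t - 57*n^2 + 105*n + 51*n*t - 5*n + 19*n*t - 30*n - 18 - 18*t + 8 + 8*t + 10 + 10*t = 45*n^3 + n^2*(-15*t - 225) + n*(70*t + 70)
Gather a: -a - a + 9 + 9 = 18 - 2*a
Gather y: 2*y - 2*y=0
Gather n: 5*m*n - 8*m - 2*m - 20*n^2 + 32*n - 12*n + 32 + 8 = -10*m - 20*n^2 + n*(5*m + 20) + 40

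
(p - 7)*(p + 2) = p^2 - 5*p - 14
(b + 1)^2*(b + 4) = b^3 + 6*b^2 + 9*b + 4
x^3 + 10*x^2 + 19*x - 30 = (x - 1)*(x + 5)*(x + 6)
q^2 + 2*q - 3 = (q - 1)*(q + 3)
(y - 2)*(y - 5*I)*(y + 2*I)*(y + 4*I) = y^4 - 2*y^3 + I*y^3 + 22*y^2 - 2*I*y^2 - 44*y + 40*I*y - 80*I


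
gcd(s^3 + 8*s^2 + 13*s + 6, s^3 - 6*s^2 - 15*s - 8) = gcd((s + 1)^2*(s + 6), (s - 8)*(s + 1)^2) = s^2 + 2*s + 1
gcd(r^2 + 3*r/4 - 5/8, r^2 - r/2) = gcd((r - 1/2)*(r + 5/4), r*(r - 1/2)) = r - 1/2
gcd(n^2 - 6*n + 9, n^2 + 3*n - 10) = 1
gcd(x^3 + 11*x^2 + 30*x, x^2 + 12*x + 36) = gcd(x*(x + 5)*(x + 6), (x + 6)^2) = x + 6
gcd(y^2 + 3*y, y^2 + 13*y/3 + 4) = y + 3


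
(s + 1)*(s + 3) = s^2 + 4*s + 3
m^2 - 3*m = m*(m - 3)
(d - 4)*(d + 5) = d^2 + d - 20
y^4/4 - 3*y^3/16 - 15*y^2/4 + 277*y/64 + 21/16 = (y/4 + 1)*(y - 7/2)*(y - 3/2)*(y + 1/4)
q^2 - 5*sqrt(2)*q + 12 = (q - 3*sqrt(2))*(q - 2*sqrt(2))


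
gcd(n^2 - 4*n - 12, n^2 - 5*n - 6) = n - 6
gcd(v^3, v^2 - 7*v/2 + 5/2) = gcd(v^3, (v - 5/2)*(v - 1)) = 1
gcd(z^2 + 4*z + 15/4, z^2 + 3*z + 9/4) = z + 3/2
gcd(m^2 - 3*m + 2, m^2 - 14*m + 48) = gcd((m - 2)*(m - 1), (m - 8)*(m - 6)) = 1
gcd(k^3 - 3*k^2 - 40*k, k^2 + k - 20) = k + 5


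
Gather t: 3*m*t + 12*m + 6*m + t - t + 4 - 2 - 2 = 3*m*t + 18*m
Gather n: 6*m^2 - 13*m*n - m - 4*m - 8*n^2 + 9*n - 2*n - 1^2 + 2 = 6*m^2 - 5*m - 8*n^2 + n*(7 - 13*m) + 1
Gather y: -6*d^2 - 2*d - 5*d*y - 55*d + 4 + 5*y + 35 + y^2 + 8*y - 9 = -6*d^2 - 57*d + y^2 + y*(13 - 5*d) + 30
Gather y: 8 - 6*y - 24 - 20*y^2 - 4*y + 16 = -20*y^2 - 10*y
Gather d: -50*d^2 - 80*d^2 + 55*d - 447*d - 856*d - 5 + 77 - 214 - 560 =-130*d^2 - 1248*d - 702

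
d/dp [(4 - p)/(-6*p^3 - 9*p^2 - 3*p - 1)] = (-12*p^3 + 63*p^2 + 72*p + 13)/(36*p^6 + 108*p^5 + 117*p^4 + 66*p^3 + 27*p^2 + 6*p + 1)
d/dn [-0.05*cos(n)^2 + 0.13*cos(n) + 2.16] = (0.1*cos(n) - 0.13)*sin(n)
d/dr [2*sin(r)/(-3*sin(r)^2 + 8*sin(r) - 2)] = 2*(3*sin(r)^2 - 2)*cos(r)/(3*sin(r)^2 - 8*sin(r) + 2)^2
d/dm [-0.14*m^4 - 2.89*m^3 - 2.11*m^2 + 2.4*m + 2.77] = -0.56*m^3 - 8.67*m^2 - 4.22*m + 2.4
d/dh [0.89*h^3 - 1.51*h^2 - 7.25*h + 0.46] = 2.67*h^2 - 3.02*h - 7.25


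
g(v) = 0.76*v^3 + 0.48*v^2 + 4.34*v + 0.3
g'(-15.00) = 502.94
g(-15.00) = -2521.80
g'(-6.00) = 80.66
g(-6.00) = -172.62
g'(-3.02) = 22.24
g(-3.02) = -29.36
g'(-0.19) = 4.24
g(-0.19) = -0.51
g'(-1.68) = 9.16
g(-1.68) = -9.24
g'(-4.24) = 41.26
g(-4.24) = -67.40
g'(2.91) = 26.44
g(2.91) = 35.72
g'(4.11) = 46.80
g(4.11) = 79.01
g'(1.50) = 10.91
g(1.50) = 10.46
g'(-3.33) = 26.43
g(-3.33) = -36.89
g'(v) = 2.28*v^2 + 0.96*v + 4.34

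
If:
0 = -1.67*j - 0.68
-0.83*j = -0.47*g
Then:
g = -0.72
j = -0.41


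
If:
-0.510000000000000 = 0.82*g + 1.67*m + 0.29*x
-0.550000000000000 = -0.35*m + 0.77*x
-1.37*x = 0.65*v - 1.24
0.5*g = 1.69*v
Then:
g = -25.50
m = 11.44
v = -7.55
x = 4.49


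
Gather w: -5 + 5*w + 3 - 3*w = 2*w - 2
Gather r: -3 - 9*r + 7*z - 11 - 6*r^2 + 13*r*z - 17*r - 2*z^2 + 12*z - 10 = -6*r^2 + r*(13*z - 26) - 2*z^2 + 19*z - 24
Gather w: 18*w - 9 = 18*w - 9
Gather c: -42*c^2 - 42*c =-42*c^2 - 42*c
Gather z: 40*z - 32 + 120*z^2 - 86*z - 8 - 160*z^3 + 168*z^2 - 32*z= -160*z^3 + 288*z^2 - 78*z - 40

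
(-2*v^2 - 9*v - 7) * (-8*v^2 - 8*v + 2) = 16*v^4 + 88*v^3 + 124*v^2 + 38*v - 14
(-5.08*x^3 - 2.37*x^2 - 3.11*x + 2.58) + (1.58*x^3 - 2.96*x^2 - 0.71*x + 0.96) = -3.5*x^3 - 5.33*x^2 - 3.82*x + 3.54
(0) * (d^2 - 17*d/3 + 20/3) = 0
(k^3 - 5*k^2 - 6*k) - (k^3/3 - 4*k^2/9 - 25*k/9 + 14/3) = 2*k^3/3 - 41*k^2/9 - 29*k/9 - 14/3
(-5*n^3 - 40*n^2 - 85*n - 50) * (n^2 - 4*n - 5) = -5*n^5 - 20*n^4 + 100*n^3 + 490*n^2 + 625*n + 250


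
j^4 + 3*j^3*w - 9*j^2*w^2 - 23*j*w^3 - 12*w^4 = (j - 3*w)*(j + w)^2*(j + 4*w)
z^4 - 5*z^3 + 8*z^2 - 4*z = z*(z - 2)^2*(z - 1)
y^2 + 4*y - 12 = (y - 2)*(y + 6)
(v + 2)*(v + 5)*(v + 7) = v^3 + 14*v^2 + 59*v + 70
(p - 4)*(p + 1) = p^2 - 3*p - 4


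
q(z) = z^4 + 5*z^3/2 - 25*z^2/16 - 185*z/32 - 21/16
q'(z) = 4*z^3 + 15*z^2/2 - 25*z/8 - 185/32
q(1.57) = 1.51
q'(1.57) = 23.28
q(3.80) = 299.85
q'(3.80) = 310.13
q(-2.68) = 6.42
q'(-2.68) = -20.53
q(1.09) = -4.82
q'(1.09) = 4.90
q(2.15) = 25.25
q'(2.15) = 61.92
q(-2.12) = 0.30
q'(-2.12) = -3.56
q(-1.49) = 0.49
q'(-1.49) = 2.29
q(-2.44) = 2.62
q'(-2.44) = -11.61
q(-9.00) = 4662.66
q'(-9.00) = -2286.16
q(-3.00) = 15.47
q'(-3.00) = -36.91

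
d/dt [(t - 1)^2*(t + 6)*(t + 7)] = 4*t^3 + 33*t^2 + 34*t - 71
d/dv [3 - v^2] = -2*v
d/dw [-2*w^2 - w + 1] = -4*w - 1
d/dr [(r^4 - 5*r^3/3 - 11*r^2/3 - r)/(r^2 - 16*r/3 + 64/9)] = 3*(18*r^4 - 111*r^3 + 120*r^2 + 185*r + 24)/(27*r^3 - 216*r^2 + 576*r - 512)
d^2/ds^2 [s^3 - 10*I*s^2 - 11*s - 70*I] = 6*s - 20*I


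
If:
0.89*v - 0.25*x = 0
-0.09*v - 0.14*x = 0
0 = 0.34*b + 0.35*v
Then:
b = 0.00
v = 0.00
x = 0.00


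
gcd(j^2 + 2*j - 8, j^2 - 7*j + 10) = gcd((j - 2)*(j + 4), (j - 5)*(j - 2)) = j - 2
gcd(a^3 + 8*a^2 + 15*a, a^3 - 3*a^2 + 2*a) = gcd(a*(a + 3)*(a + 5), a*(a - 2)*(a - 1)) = a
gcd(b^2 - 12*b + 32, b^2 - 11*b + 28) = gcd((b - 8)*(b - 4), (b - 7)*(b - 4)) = b - 4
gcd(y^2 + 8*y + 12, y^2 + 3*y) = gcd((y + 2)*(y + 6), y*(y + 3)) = 1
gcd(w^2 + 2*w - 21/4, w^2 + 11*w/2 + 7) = w + 7/2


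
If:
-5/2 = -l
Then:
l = 5/2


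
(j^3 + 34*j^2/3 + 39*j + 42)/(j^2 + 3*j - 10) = (j^3 + 34*j^2/3 + 39*j + 42)/(j^2 + 3*j - 10)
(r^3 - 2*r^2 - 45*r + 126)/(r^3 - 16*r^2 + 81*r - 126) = (r + 7)/(r - 7)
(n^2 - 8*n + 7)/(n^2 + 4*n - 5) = (n - 7)/(n + 5)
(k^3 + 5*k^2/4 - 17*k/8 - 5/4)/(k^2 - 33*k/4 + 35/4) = (k^2 + 5*k/2 + 1)/(k - 7)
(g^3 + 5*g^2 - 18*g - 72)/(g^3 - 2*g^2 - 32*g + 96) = (g + 3)/(g - 4)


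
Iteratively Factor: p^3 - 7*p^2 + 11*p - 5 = (p - 1)*(p^2 - 6*p + 5) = (p - 1)^2*(p - 5)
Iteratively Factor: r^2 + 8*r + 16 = (r + 4)*(r + 4)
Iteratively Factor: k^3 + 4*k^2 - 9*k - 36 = (k + 4)*(k^2 - 9) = (k - 3)*(k + 4)*(k + 3)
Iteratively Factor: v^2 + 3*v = (v + 3)*(v)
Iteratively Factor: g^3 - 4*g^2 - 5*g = (g - 5)*(g^2 + g) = (g - 5)*(g + 1)*(g)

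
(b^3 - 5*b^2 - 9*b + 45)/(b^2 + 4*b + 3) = (b^2 - 8*b + 15)/(b + 1)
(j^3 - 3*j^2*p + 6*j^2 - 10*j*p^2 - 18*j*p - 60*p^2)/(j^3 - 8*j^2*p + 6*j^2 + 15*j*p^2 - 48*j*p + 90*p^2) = (-j - 2*p)/(-j + 3*p)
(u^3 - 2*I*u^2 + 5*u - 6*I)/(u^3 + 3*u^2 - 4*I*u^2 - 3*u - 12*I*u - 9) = (u + 2*I)/(u + 3)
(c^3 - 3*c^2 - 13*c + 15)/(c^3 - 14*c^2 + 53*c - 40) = (c + 3)/(c - 8)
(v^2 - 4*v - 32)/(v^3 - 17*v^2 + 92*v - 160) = (v + 4)/(v^2 - 9*v + 20)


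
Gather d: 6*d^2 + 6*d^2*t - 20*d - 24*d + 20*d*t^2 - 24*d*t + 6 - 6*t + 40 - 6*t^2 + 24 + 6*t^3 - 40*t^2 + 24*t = d^2*(6*t + 6) + d*(20*t^2 - 24*t - 44) + 6*t^3 - 46*t^2 + 18*t + 70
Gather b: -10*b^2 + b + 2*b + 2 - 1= -10*b^2 + 3*b + 1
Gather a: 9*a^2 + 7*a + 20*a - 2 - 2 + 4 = 9*a^2 + 27*a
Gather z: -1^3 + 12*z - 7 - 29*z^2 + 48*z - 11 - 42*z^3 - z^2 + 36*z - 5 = -42*z^3 - 30*z^2 + 96*z - 24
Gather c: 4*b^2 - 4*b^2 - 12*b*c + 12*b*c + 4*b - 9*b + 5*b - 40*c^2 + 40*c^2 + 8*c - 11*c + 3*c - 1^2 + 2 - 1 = 0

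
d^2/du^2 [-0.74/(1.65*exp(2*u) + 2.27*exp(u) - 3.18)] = (-0.74*(3.3*exp(u) + 2.27)*(6.6*exp(u) + 4.54)*exp(u) + (4.884*exp(u) + 1.6798)*(1.65*exp(2*u) + 2.27*exp(u) - 3.18))*exp(u)/(1.65*exp(2*u) + 2.27*exp(u) - 3.18)^3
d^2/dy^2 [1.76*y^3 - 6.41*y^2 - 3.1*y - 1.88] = 10.56*y - 12.82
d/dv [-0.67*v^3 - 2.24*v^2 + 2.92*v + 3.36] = -2.01*v^2 - 4.48*v + 2.92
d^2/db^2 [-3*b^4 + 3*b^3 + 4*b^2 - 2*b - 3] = -36*b^2 + 18*b + 8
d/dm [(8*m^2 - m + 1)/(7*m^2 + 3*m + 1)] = (31*m^2 + 2*m - 4)/(49*m^4 + 42*m^3 + 23*m^2 + 6*m + 1)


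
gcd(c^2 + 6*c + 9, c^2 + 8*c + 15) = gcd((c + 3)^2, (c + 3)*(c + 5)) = c + 3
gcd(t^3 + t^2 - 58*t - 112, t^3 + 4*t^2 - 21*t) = t + 7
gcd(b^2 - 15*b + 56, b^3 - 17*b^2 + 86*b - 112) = b^2 - 15*b + 56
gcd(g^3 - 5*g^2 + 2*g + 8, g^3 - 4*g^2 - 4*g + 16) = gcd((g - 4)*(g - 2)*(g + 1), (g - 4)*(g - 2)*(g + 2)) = g^2 - 6*g + 8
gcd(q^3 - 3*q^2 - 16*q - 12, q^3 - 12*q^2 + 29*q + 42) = q^2 - 5*q - 6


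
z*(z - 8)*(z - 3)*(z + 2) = z^4 - 9*z^3 + 2*z^2 + 48*z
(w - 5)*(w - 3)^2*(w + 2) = w^4 - 9*w^3 + 17*w^2 + 33*w - 90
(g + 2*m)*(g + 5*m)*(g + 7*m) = g^3 + 14*g^2*m + 59*g*m^2 + 70*m^3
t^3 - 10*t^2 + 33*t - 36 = (t - 4)*(t - 3)^2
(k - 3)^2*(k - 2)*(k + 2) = k^4 - 6*k^3 + 5*k^2 + 24*k - 36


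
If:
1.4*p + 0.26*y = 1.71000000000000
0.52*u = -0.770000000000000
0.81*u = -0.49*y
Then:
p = 0.77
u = -1.48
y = 2.45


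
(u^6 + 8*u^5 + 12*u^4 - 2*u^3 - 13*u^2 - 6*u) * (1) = u^6 + 8*u^5 + 12*u^4 - 2*u^3 - 13*u^2 - 6*u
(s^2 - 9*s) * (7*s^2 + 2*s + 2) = 7*s^4 - 61*s^3 - 16*s^2 - 18*s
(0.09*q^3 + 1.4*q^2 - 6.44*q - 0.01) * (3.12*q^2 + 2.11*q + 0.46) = 0.2808*q^5 + 4.5579*q^4 - 17.0974*q^3 - 12.9756*q^2 - 2.9835*q - 0.0046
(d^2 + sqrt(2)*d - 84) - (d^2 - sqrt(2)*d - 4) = 2*sqrt(2)*d - 80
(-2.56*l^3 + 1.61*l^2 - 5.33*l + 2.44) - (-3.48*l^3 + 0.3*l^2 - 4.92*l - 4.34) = 0.92*l^3 + 1.31*l^2 - 0.41*l + 6.78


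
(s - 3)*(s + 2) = s^2 - s - 6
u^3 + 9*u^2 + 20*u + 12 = (u + 1)*(u + 2)*(u + 6)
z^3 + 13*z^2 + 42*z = z*(z + 6)*(z + 7)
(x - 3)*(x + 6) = x^2 + 3*x - 18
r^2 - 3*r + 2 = (r - 2)*(r - 1)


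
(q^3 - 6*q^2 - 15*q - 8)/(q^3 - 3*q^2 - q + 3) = (q^2 - 7*q - 8)/(q^2 - 4*q + 3)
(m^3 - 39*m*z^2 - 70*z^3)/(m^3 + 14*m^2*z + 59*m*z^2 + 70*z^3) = (m - 7*z)/(m + 7*z)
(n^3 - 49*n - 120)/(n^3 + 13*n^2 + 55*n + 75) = (n - 8)/(n + 5)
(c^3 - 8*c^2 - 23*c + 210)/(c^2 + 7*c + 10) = (c^2 - 13*c + 42)/(c + 2)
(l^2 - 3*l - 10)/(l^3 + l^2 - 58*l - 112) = (l - 5)/(l^2 - l - 56)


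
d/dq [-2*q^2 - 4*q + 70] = -4*q - 4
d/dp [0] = 0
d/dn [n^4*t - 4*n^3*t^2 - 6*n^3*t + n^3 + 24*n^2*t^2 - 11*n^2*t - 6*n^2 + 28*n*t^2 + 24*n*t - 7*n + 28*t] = 4*n^3*t - 12*n^2*t^2 - 18*n^2*t + 3*n^2 + 48*n*t^2 - 22*n*t - 12*n + 28*t^2 + 24*t - 7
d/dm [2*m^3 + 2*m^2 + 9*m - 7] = 6*m^2 + 4*m + 9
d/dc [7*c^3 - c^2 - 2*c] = 21*c^2 - 2*c - 2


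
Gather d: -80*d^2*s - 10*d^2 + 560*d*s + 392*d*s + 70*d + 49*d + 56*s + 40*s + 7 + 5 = d^2*(-80*s - 10) + d*(952*s + 119) + 96*s + 12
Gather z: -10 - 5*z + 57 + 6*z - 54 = z - 7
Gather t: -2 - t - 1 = -t - 3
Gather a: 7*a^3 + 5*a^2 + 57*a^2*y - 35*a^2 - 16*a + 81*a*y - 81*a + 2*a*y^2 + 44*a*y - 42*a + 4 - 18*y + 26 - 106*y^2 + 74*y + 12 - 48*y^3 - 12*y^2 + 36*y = 7*a^3 + a^2*(57*y - 30) + a*(2*y^2 + 125*y - 139) - 48*y^3 - 118*y^2 + 92*y + 42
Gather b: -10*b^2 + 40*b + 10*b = -10*b^2 + 50*b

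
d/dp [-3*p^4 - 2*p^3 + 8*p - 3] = -12*p^3 - 6*p^2 + 8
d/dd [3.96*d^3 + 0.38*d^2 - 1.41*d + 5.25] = 11.88*d^2 + 0.76*d - 1.41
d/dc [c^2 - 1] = 2*c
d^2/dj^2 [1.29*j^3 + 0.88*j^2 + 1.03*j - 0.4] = 7.74*j + 1.76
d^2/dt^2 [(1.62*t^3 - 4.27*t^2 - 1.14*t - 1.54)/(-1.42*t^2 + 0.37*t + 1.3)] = (3.5527136788005e-15*t^5 - 1.4210854715202e-14*t^4 + 2.659712*t^3 + 61.250736*t^2 - 8.65485600000001*t + 19.443252)/(2.863288*t^6 - 2.238204*t^5 - 7.280766*t^4 + 4.047467*t^3 + 6.66549*t^2 - 1.8759*t - 2.197)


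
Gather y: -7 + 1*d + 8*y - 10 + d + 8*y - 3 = 2*d + 16*y - 20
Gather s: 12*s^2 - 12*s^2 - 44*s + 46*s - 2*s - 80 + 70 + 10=0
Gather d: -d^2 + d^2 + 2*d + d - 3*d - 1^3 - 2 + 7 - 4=0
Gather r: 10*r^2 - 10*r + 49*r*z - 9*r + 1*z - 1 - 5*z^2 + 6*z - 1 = 10*r^2 + r*(49*z - 19) - 5*z^2 + 7*z - 2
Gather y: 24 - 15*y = 24 - 15*y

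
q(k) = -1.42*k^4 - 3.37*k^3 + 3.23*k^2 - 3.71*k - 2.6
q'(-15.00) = 16794.64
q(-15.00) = -59733.95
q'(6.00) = -1555.79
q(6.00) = -2476.82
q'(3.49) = -345.75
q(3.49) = -330.12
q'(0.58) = -4.47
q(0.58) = -4.48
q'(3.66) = -393.97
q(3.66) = -392.94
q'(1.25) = -22.53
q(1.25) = -12.24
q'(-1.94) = -12.82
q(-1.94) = 21.25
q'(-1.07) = -15.24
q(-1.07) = 7.33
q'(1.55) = -39.14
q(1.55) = -21.34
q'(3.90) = -469.22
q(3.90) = -496.35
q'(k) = -5.68*k^3 - 10.11*k^2 + 6.46*k - 3.71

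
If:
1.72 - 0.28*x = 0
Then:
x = 6.14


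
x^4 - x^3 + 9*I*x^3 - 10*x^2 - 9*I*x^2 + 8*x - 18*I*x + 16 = (x - 2)*(x + 1)*(x + I)*(x + 8*I)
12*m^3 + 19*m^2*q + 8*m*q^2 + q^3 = (m + q)*(3*m + q)*(4*m + q)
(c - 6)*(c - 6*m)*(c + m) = c^3 - 5*c^2*m - 6*c^2 - 6*c*m^2 + 30*c*m + 36*m^2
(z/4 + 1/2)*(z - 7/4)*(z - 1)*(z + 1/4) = z^4/4 - z^3/8 - 63*z^2/64 + 41*z/64 + 7/32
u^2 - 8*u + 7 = (u - 7)*(u - 1)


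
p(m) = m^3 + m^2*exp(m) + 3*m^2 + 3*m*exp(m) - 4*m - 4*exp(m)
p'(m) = m^2*exp(m) + 3*m^2 + 5*m*exp(m) + 6*m - exp(m) - 4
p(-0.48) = -0.72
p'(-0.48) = -8.15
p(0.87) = -2.06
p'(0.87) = 13.29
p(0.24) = -4.87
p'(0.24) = -2.06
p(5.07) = 6063.06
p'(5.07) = 8070.99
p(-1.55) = 8.36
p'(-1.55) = -7.44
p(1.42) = 12.65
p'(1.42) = 44.15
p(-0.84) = 2.37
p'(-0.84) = -8.86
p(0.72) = -3.67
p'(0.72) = 8.28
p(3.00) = 323.20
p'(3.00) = 502.97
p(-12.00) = -1248.00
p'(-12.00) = 356.00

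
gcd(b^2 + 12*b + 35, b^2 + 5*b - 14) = b + 7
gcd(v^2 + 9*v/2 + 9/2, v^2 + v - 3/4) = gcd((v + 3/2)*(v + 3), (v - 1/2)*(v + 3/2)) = v + 3/2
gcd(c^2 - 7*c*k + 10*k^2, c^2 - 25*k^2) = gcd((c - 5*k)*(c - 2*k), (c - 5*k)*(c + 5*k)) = c - 5*k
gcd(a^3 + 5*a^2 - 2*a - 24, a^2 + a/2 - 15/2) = a + 3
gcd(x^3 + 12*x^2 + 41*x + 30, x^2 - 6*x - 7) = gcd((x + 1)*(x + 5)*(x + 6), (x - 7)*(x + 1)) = x + 1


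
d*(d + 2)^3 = d^4 + 6*d^3 + 12*d^2 + 8*d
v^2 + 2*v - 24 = (v - 4)*(v + 6)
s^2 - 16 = (s - 4)*(s + 4)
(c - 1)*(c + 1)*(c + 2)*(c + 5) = c^4 + 7*c^3 + 9*c^2 - 7*c - 10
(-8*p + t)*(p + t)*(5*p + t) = -40*p^3 - 43*p^2*t - 2*p*t^2 + t^3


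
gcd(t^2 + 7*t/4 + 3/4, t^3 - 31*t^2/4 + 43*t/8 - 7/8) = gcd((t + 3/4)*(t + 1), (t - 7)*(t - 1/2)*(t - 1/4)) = 1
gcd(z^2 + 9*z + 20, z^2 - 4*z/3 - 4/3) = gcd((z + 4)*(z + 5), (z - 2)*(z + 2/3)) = 1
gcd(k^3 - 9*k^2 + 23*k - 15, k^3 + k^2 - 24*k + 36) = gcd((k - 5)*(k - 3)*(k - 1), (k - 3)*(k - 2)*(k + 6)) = k - 3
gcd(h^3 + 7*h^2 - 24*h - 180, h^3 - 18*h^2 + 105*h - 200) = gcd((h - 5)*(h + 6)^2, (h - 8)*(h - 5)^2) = h - 5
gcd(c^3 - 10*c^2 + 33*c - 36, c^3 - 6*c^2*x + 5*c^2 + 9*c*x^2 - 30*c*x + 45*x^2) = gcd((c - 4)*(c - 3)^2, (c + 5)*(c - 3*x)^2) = 1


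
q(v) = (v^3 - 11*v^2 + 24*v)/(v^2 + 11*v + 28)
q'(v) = (-2*v - 11)*(v^3 - 11*v^2 + 24*v)/(v^2 + 11*v + 28)^2 + (3*v^2 - 22*v + 24)/(v^2 + 11*v + 28) = (v^4 + 22*v^3 - 61*v^2 - 616*v + 672)/(v^4 + 22*v^3 + 177*v^2 + 616*v + 784)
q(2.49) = 0.11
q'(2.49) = -0.23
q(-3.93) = -1511.92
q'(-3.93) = 22821.01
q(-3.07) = -56.44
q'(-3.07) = 107.83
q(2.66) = 0.08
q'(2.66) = -0.23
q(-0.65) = -0.96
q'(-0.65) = 2.30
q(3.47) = -0.09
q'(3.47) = -0.19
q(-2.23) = -14.13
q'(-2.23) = 21.37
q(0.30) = 0.20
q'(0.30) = 0.49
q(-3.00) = -49.50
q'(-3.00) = 91.12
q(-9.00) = -183.60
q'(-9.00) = -82.02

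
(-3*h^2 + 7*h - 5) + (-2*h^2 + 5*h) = -5*h^2 + 12*h - 5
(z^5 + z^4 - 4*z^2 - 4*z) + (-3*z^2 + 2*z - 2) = z^5 + z^4 - 7*z^2 - 2*z - 2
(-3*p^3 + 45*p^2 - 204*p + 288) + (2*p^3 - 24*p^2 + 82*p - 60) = -p^3 + 21*p^2 - 122*p + 228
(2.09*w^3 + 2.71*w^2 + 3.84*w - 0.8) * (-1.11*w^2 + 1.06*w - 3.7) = -2.3199*w^5 - 0.7927*w^4 - 9.1228*w^3 - 5.0686*w^2 - 15.056*w + 2.96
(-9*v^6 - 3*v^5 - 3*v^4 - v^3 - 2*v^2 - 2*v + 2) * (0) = 0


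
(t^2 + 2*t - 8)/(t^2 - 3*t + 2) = (t + 4)/(t - 1)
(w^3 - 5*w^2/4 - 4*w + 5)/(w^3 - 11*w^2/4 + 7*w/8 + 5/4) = 2*(w + 2)/(2*w + 1)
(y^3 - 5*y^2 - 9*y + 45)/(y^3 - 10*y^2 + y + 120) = (y - 3)/(y - 8)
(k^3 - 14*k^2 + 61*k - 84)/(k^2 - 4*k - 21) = (k^2 - 7*k + 12)/(k + 3)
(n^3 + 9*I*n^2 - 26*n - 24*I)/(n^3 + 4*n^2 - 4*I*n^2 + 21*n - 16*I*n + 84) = (n^2 + 6*I*n - 8)/(n^2 + n*(4 - 7*I) - 28*I)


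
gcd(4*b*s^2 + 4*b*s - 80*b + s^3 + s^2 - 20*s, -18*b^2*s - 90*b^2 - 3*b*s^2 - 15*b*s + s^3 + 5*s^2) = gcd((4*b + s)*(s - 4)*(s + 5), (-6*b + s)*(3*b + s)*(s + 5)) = s + 5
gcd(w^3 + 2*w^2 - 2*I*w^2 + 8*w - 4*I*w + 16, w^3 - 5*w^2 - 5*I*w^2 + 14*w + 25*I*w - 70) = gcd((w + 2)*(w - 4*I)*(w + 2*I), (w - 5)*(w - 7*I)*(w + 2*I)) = w + 2*I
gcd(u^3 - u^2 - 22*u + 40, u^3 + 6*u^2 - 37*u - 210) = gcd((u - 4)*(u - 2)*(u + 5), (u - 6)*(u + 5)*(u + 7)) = u + 5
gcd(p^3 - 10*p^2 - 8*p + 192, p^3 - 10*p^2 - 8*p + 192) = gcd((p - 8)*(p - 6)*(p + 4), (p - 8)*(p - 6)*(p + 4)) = p^3 - 10*p^2 - 8*p + 192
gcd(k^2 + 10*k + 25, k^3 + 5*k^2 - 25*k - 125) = k^2 + 10*k + 25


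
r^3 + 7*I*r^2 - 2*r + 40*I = (r - 2*I)*(r + 4*I)*(r + 5*I)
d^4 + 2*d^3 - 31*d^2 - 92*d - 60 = (d - 6)*(d + 1)*(d + 2)*(d + 5)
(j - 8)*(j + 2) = j^2 - 6*j - 16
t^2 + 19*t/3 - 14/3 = (t - 2/3)*(t + 7)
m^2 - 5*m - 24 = (m - 8)*(m + 3)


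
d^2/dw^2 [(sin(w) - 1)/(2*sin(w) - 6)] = (-3*sin(w) + cos(w)^2 + 1)/(sin(w) - 3)^3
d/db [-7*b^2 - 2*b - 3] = -14*b - 2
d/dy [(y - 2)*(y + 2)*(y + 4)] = 3*y^2 + 8*y - 4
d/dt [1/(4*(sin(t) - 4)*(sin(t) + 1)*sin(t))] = (-3*cos(t) + 6/tan(t) + 4*cos(t)/sin(t)^2)/(4*(sin(t) - 4)^2*(sin(t) + 1)^2)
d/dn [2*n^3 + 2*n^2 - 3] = 2*n*(3*n + 2)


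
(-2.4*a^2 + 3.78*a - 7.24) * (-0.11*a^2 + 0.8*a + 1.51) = 0.264*a^4 - 2.3358*a^3 + 0.1964*a^2 - 0.0842000000000009*a - 10.9324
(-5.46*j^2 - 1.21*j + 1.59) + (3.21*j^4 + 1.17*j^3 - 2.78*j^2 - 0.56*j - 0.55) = 3.21*j^4 + 1.17*j^3 - 8.24*j^2 - 1.77*j + 1.04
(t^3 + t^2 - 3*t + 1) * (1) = t^3 + t^2 - 3*t + 1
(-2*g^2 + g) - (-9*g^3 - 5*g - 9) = 9*g^3 - 2*g^2 + 6*g + 9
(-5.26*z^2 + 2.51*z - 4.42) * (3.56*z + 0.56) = -18.7256*z^3 + 5.99*z^2 - 14.3296*z - 2.4752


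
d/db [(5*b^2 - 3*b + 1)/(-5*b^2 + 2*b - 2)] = (-5*b^2 - 10*b + 4)/(25*b^4 - 20*b^3 + 24*b^2 - 8*b + 4)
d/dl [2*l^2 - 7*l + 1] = 4*l - 7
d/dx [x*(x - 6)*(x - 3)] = 3*x^2 - 18*x + 18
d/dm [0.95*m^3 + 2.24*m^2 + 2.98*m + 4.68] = 2.85*m^2 + 4.48*m + 2.98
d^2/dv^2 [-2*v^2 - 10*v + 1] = -4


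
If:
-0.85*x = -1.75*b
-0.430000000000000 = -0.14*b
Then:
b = 3.07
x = 6.32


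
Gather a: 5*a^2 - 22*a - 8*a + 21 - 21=5*a^2 - 30*a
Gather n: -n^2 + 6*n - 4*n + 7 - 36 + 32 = -n^2 + 2*n + 3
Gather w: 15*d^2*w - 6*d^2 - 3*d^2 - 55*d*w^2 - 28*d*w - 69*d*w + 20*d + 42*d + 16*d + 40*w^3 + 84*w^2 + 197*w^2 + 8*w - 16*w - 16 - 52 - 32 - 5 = -9*d^2 + 78*d + 40*w^3 + w^2*(281 - 55*d) + w*(15*d^2 - 97*d - 8) - 105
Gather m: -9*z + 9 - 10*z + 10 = 19 - 19*z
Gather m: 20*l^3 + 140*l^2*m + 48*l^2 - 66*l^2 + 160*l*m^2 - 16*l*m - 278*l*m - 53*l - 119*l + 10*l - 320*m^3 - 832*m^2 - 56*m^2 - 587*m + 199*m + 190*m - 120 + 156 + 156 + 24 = 20*l^3 - 18*l^2 - 162*l - 320*m^3 + m^2*(160*l - 888) + m*(140*l^2 - 294*l - 198) + 216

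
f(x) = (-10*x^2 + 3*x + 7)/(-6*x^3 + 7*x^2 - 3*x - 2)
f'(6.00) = -0.06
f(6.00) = 0.31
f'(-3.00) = -0.08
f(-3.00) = -0.40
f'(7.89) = -0.03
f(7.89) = 0.23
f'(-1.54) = -0.03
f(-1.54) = -0.52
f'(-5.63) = -0.04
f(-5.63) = -0.25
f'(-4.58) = -0.05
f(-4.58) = -0.29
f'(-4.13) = -0.06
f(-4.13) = -0.32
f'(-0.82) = 1.48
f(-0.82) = -0.26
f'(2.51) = -0.30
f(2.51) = 0.80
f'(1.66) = -0.00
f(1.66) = 1.03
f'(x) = (3 - 20*x)/(-6*x^3 + 7*x^2 - 3*x - 2) + (-10*x^2 + 3*x + 7)*(18*x^2 - 14*x + 3)/(-6*x^3 + 7*x^2 - 3*x - 2)^2 = (-60*x^4 + 36*x^3 + 135*x^2 - 58*x + 15)/(36*x^6 - 84*x^5 + 85*x^4 - 18*x^3 - 19*x^2 + 12*x + 4)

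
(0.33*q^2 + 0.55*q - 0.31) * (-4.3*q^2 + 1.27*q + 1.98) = -1.419*q^4 - 1.9459*q^3 + 2.6849*q^2 + 0.6953*q - 0.6138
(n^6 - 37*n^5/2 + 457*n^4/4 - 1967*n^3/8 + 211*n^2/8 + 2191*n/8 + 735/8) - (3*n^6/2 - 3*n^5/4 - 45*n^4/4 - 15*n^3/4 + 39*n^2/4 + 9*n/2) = -n^6/2 - 71*n^5/4 + 251*n^4/2 - 1937*n^3/8 + 133*n^2/8 + 2155*n/8 + 735/8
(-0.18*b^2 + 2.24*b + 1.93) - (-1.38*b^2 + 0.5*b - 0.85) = 1.2*b^2 + 1.74*b + 2.78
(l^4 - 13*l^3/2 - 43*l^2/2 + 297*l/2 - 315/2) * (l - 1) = l^5 - 15*l^4/2 - 15*l^3 + 170*l^2 - 306*l + 315/2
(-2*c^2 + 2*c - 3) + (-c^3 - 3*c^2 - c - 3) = -c^3 - 5*c^2 + c - 6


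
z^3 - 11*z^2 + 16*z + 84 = (z - 7)*(z - 6)*(z + 2)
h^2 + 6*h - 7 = (h - 1)*(h + 7)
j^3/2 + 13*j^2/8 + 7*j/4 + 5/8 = (j/2 + 1/2)*(j + 1)*(j + 5/4)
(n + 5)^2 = n^2 + 10*n + 25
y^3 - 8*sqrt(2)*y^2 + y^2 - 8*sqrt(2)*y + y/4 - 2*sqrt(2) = (y + 1/2)^2*(y - 8*sqrt(2))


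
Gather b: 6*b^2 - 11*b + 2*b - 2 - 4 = 6*b^2 - 9*b - 6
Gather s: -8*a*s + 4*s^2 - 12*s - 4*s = 4*s^2 + s*(-8*a - 16)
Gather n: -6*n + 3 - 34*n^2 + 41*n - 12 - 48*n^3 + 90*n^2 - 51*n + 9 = -48*n^3 + 56*n^2 - 16*n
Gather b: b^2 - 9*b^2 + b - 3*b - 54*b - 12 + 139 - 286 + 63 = -8*b^2 - 56*b - 96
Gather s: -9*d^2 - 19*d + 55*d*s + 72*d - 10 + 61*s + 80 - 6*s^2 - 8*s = -9*d^2 + 53*d - 6*s^2 + s*(55*d + 53) + 70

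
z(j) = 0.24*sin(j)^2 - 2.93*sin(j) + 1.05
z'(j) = 0.48*sin(j)*cos(j) - 2.93*cos(j) = (0.48*sin(j) - 2.93)*cos(j)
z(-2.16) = 3.65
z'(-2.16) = 1.85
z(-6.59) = 1.96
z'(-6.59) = -2.93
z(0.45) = -0.18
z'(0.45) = -2.45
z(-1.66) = 4.21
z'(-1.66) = 0.30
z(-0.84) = 3.36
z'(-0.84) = -2.19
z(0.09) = 0.79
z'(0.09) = -2.88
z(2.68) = -0.21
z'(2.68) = 2.43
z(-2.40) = 3.14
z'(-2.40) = 2.40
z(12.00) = 2.69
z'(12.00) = -2.69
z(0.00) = 1.05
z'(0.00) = -2.93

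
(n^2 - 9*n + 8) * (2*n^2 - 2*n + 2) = 2*n^4 - 20*n^3 + 36*n^2 - 34*n + 16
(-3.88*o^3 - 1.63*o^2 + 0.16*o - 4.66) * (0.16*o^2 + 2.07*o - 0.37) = -0.6208*o^5 - 8.2924*o^4 - 1.9129*o^3 + 0.1887*o^2 - 9.7054*o + 1.7242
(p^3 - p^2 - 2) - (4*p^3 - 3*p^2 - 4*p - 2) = -3*p^3 + 2*p^2 + 4*p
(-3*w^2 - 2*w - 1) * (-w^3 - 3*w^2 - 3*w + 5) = 3*w^5 + 11*w^4 + 16*w^3 - 6*w^2 - 7*w - 5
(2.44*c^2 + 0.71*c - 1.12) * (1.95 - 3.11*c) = -7.5884*c^3 + 2.5499*c^2 + 4.8677*c - 2.184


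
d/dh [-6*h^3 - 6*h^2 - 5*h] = -18*h^2 - 12*h - 5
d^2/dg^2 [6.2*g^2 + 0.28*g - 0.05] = 12.4000000000000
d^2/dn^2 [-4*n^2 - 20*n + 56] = -8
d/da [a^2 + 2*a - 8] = 2*a + 2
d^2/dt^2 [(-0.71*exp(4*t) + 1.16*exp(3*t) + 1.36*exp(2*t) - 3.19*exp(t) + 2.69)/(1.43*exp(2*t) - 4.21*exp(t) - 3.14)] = (-5.807516*exp(7*t) + 49.390627*exp(6*t) - 95.951139*exp(5*t) - 142.385865*exp(4*t) + 108.004319*exp(3*t) + 22.343127*exp(2*t) + 191.798491*exp(t) - 67.01231)*exp(t)/(2.924207*exp(6*t) - 25.827087*exp(5*t) + 56.773431*exp(4*t) + 38.803991*exp(3*t) - 124.663338*exp(2*t) - 124.526748*exp(t) - 30.959144)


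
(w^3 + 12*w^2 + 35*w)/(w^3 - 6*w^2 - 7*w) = (w^2 + 12*w + 35)/(w^2 - 6*w - 7)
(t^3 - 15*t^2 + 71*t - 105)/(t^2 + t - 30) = (t^2 - 10*t + 21)/(t + 6)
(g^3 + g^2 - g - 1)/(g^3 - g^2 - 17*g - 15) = (g^2 - 1)/(g^2 - 2*g - 15)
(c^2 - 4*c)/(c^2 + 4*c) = (c - 4)/(c + 4)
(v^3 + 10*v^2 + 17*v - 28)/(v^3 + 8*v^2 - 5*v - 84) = (v - 1)/(v - 3)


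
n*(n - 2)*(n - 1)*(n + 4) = n^4 + n^3 - 10*n^2 + 8*n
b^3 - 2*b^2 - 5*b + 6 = (b - 3)*(b - 1)*(b + 2)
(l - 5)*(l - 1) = l^2 - 6*l + 5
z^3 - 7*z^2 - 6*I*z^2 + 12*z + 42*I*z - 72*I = (z - 4)*(z - 3)*(z - 6*I)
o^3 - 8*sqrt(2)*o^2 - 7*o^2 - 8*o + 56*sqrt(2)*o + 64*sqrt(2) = (o - 8)*(o + 1)*(o - 8*sqrt(2))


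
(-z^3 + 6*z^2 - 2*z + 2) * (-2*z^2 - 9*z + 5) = 2*z^5 - 3*z^4 - 55*z^3 + 44*z^2 - 28*z + 10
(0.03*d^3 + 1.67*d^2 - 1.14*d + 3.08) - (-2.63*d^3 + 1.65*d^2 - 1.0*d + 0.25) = 2.66*d^3 + 0.02*d^2 - 0.14*d + 2.83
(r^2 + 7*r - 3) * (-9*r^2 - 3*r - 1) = -9*r^4 - 66*r^3 + 5*r^2 + 2*r + 3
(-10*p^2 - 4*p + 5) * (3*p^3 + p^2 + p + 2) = -30*p^5 - 22*p^4 + p^3 - 19*p^2 - 3*p + 10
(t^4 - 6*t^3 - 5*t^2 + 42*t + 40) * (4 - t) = -t^5 + 10*t^4 - 19*t^3 - 62*t^2 + 128*t + 160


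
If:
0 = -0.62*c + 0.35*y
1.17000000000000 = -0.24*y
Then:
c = -2.75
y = -4.88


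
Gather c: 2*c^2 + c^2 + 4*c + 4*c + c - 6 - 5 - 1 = 3*c^2 + 9*c - 12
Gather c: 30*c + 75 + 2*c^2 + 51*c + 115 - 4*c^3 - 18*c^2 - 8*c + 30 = -4*c^3 - 16*c^2 + 73*c + 220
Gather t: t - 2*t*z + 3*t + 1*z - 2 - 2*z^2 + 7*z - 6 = t*(4 - 2*z) - 2*z^2 + 8*z - 8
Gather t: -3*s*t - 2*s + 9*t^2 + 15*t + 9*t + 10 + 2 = -2*s + 9*t^2 + t*(24 - 3*s) + 12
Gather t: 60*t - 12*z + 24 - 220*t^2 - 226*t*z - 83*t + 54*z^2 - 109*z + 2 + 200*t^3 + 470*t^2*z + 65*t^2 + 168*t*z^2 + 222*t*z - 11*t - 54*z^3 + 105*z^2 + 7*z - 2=200*t^3 + t^2*(470*z - 155) + t*(168*z^2 - 4*z - 34) - 54*z^3 + 159*z^2 - 114*z + 24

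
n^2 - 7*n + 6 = (n - 6)*(n - 1)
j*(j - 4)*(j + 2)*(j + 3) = j^4 + j^3 - 14*j^2 - 24*j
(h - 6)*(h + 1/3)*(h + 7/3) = h^3 - 10*h^2/3 - 137*h/9 - 14/3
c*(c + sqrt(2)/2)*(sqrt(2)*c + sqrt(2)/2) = sqrt(2)*c^3 + sqrt(2)*c^2/2 + c^2 + c/2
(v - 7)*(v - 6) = v^2 - 13*v + 42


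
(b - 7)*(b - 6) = b^2 - 13*b + 42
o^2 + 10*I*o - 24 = (o + 4*I)*(o + 6*I)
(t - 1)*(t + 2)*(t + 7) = t^3 + 8*t^2 + 5*t - 14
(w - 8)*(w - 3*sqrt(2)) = w^2 - 8*w - 3*sqrt(2)*w + 24*sqrt(2)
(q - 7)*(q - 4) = q^2 - 11*q + 28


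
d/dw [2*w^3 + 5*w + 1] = 6*w^2 + 5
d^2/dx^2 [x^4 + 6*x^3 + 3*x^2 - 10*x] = 12*x^2 + 36*x + 6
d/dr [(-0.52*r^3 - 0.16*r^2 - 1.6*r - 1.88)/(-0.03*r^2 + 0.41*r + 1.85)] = (0.0156*r^4 - 0.4264*r^3 - 2.9996*r^2 - 0.7048*r - 2.1892)/(0.0009*r^4 - 0.0246*r^3 + 0.0571*r^2 + 1.517*r + 3.4225)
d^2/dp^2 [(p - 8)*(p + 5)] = 2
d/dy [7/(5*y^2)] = -14/(5*y^3)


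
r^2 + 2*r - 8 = (r - 2)*(r + 4)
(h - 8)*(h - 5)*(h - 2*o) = h^3 - 2*h^2*o - 13*h^2 + 26*h*o + 40*h - 80*o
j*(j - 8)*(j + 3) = j^3 - 5*j^2 - 24*j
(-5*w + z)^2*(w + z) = 25*w^3 + 15*w^2*z - 9*w*z^2 + z^3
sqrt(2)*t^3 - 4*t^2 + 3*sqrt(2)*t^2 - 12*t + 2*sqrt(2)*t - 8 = (t + 2)*(t - 2*sqrt(2))*(sqrt(2)*t + sqrt(2))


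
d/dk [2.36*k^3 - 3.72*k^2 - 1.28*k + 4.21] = 7.08*k^2 - 7.44*k - 1.28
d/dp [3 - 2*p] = -2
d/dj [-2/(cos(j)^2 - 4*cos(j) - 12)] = 4*(2 - cos(j))*sin(j)/(sin(j)^2 + 4*cos(j) + 11)^2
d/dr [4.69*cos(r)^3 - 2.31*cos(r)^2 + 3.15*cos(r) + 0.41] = (-14.07*cos(r)^2 + 4.62*cos(r) - 3.15)*sin(r)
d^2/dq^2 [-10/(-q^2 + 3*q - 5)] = 20*(-q^2 + 3*q + (2*q - 3)^2 - 5)/(q^2 - 3*q + 5)^3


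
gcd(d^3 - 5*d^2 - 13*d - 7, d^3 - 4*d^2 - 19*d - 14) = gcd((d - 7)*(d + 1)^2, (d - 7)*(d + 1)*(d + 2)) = d^2 - 6*d - 7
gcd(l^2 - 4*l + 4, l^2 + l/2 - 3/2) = 1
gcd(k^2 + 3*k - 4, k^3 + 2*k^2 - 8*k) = k + 4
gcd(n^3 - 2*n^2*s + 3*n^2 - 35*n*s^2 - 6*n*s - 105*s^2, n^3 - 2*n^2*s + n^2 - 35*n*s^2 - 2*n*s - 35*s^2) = -n^2 + 2*n*s + 35*s^2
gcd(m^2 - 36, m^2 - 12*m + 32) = 1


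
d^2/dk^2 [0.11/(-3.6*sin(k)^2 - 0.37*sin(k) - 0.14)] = (5.7024*sin(k)^4 + 0.43956*sin(k)^3 - 8.760301*sin(k)^2 - 0.884818*sin(k) + 0.080762)/(3.6*sin(k)^2 + 0.37*sin(k) + 0.14)^3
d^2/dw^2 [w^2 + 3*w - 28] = 2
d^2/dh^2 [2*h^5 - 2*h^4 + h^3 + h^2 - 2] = 40*h^3 - 24*h^2 + 6*h + 2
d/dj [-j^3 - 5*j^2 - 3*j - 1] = -3*j^2 - 10*j - 3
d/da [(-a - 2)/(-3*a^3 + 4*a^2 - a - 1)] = (3*a^3 - 4*a^2 + a - (a + 2)*(9*a^2 - 8*a + 1) + 1)/(3*a^3 - 4*a^2 + a + 1)^2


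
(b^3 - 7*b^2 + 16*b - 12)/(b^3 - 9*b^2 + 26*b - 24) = (b - 2)/(b - 4)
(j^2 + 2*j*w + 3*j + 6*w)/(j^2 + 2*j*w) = (j + 3)/j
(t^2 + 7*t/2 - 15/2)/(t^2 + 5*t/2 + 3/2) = (2*t^2 + 7*t - 15)/(2*t^2 + 5*t + 3)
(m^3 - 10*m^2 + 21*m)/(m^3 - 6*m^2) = (m^2 - 10*m + 21)/(m*(m - 6))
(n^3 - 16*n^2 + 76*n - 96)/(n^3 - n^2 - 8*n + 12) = (n^2 - 14*n + 48)/(n^2 + n - 6)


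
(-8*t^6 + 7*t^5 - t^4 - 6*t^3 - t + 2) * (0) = 0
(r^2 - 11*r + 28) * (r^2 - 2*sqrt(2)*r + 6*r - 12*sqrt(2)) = r^4 - 5*r^3 - 2*sqrt(2)*r^3 - 38*r^2 + 10*sqrt(2)*r^2 + 76*sqrt(2)*r + 168*r - 336*sqrt(2)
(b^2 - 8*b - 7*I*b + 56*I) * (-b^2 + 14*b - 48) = -b^4 + 22*b^3 + 7*I*b^3 - 160*b^2 - 154*I*b^2 + 384*b + 1120*I*b - 2688*I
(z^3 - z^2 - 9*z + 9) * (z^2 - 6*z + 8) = z^5 - 7*z^4 + 5*z^3 + 55*z^2 - 126*z + 72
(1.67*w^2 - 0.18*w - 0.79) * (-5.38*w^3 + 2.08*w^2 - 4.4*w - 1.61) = -8.9846*w^5 + 4.442*w^4 - 3.4722*w^3 - 3.5399*w^2 + 3.7658*w + 1.2719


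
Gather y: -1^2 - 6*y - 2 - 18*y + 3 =-24*y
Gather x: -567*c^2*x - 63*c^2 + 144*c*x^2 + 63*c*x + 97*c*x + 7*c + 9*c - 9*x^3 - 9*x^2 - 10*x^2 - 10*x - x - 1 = -63*c^2 + 16*c - 9*x^3 + x^2*(144*c - 19) + x*(-567*c^2 + 160*c - 11) - 1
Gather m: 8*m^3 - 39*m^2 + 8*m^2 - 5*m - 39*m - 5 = 8*m^3 - 31*m^2 - 44*m - 5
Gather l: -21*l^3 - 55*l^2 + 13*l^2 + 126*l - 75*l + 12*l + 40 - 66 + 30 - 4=-21*l^3 - 42*l^2 + 63*l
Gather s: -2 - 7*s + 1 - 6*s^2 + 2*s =-6*s^2 - 5*s - 1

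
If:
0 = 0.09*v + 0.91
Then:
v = -10.11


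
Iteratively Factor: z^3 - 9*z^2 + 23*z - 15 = (z - 1)*(z^2 - 8*z + 15) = (z - 3)*(z - 1)*(z - 5)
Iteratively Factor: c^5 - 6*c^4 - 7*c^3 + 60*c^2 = (c + 3)*(c^4 - 9*c^3 + 20*c^2) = (c - 4)*(c + 3)*(c^3 - 5*c^2) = (c - 5)*(c - 4)*(c + 3)*(c^2) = c*(c - 5)*(c - 4)*(c + 3)*(c)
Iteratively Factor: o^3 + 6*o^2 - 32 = (o + 4)*(o^2 + 2*o - 8) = (o + 4)^2*(o - 2)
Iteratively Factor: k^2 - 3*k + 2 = (k - 1)*(k - 2)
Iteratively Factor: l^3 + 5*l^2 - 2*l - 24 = (l + 4)*(l^2 + l - 6) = (l + 3)*(l + 4)*(l - 2)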